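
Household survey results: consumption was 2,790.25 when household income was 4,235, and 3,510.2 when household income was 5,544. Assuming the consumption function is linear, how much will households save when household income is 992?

S = -14.6

MPC = (3510.2 − 2790.25)/(5544 − 4235) = 719.95/1309 = 0.55
a = 2790.25 − 0.55(4235) = 2790.25 − 2329.25 = 461
C = 461 + 0.55(992) = 1006.6
S = 992 − 1006.6 = -14.6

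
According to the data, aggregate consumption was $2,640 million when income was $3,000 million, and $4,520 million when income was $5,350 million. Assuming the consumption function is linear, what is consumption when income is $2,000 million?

MPC = (4520 − 2640)/(5350 − 3000) = 1880/2350 = 0.8
a = 2640 − 0.8(3000) = 2640 − 2400 = 240
C = 240 + 0.8(2000) = 240 + 1600 = 1840

C = 1840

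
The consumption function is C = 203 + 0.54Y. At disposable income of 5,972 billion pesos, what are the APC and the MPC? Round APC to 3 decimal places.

MPC = 0.54 (the slope of the consumption function)
C = 203 + 0.54(5972) = 3427.88, so APC = 3427.88/5972 = 0.574

APC = 0.574; MPC = 0.54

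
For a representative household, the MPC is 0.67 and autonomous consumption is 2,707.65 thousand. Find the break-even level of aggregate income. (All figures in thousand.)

Y = 8205

At break-even, C = Y: 2707.65 + 0.67Y = Y
0.33Y = 2707.65, so Y = 2707.65/0.33 = 8205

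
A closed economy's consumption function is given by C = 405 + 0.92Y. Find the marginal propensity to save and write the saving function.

MPS = 1 − MPC = 1 − 0.92 = 0.08
S = Y − C = -405 + 0.08Y

MPS = 0.08; S = -405 + 0.08Y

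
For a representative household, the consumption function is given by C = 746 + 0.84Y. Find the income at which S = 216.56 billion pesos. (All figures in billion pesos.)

Y = 6016

S = Y − C = -746 + 0.16Y
-746 + 0.16Y = 216.56, so 0.16Y = 962.56 and Y = 6016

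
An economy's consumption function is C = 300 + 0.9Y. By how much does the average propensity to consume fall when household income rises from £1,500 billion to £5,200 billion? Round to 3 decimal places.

At Y = 1500: C = 300 + 0.9(1500) = 1650, APC = 1650/1500 = 1.1000
At Y = 5200: C = 4980, APC = 4980/5200 = 0.9577
Fall in APC = 1.1000 − 0.9577 = 0.1423 ≈ 0.142

ΔAPC = 0.142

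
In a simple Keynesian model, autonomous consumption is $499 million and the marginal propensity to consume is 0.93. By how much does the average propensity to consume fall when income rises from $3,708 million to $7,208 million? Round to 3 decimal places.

ΔAPC = 0.065

At Y = 3708: C = 499 + 0.93(3708) = 3947.44, APC = 3947.44/3708 = 1.0646
At Y = 7208: C = 7202.44, APC = 7202.44/7208 = 0.9992
Fall in APC = 1.0646 − 0.9992 = 0.0654 ≈ 0.065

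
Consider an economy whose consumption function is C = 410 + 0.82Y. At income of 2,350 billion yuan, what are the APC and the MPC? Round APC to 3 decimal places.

APC = 0.994; MPC = 0.82

MPC = 0.82 (the slope of the consumption function)
C = 410 + 0.82(2350) = 2337, so APC = 2337/2350 = 0.994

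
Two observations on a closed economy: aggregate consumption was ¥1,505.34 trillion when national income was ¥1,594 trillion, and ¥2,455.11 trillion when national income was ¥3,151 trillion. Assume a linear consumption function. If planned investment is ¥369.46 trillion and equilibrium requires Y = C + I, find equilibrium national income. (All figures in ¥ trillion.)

MPC = (2455.11 − 1505.34)/(3151 − 1594) = 949.77/1557 = 0.61
a = 1505.34 − 0.61(1594) = 533
Equilibrium: Y = 533 + 0.61Y + 369.46
0.39Y = 902.46, so Y = 902.46/0.39 = 2314

Y = 2314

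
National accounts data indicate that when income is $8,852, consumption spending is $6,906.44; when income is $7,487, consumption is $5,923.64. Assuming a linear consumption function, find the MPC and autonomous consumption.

MPC = ΔC/ΔY = (6906.44 − 5923.64)/(8852 − 7487) = 982.8/1365 = 0.72
a = C − MPC·Y = 5923.64 − 0.72(7487) = 5923.64 − 5390.64 = 533

MPC = 0.72; a = 533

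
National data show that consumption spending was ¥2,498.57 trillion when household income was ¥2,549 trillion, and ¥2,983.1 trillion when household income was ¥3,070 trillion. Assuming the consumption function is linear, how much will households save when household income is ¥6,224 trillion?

S = 307.68

MPC = (2983.1 − 2498.57)/(3070 − 2549) = 484.53/521 = 0.93
a = 2498.57 − 0.93(2549) = 2498.57 − 2370.57 = 128
C = 128 + 0.93(6224) = 5916.32
S = 6224 − 5916.32 = 307.68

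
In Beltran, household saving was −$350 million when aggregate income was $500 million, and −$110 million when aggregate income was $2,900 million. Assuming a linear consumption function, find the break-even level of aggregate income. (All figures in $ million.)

Y = 4000

MPS = ΔS/ΔY = (-110 − (-350))/(2900 − 500) = 240/2400 = 0.1
MPC = 1 − MPS = 0.9
From S(500) = -350: −a + 0.1(500) = -350, so a = 50 − (-350) = 400
Break-even (S = 0): Y = a/MPS = 400/0.1 = 4000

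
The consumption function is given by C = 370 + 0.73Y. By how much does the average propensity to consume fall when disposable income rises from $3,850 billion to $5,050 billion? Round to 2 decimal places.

At Y = 3850: C = 370 + 0.73(3850) = 3180.5, APC = 3180.5/3850 = 0.826
At Y = 5050: C = 4056.5, APC = 4056.5/5050 = 0.803
Fall in APC = 0.826 − 0.803 = 0.023 ≈ 0.02

ΔAPC = 0.02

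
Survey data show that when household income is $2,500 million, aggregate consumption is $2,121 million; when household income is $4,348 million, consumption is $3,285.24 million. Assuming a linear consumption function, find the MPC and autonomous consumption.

MPC = ΔC/ΔY = (3285.24 − 2121)/(4348 − 2500) = 1164.24/1848 = 0.63
a = C − MPC·Y = 2121 − 0.63(2500) = 2121 − 1575 = 546

MPC = 0.63; a = 546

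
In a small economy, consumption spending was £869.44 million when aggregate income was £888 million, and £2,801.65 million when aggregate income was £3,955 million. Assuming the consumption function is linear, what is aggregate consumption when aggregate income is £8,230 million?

C = 5494.9

MPC = (2801.65 − 869.44)/(3955 − 888) = 1932.21/3067 = 0.63
a = 869.44 − 0.63(888) = 869.44 − 559.44 = 310
C = 310 + 0.63(8230) = 310 + 5184.9 = 5494.9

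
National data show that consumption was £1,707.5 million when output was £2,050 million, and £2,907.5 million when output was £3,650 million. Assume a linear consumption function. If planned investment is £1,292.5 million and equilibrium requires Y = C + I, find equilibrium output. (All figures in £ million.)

MPC = (2907.5 − 1707.5)/(3650 − 2050) = 1200/1600 = 0.75
a = 1707.5 − 0.75(2050) = 170
Equilibrium: Y = 170 + 0.75Y + 1292.5
0.25Y = 1462.5, so Y = 1462.5/0.25 = 5850

Y = 5850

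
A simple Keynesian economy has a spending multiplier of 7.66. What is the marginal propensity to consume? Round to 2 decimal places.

MPC = 0.87

k = 1/(1 − MPC), so 1 − MPC = 1/k = 1/7.66 = 0.1305
MPC = 1 − 0.1305 = 0.87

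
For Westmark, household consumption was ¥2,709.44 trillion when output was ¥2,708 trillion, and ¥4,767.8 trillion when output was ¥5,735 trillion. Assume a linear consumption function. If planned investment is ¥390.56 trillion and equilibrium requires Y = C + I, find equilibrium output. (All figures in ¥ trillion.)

Y = 3933

MPC = (4767.8 − 2709.44)/(5735 − 2708) = 2058.36/3027 = 0.68
a = 2709.44 − 0.68(2708) = 868
Equilibrium: Y = 868 + 0.68Y + 390.56
0.32Y = 1258.56, so Y = 1258.56/0.32 = 3933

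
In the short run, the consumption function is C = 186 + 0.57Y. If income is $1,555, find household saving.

C = 186 + 0.57(1555) = 186 + 886.35 = 1072.35
S = Y − C = 1555 − 1072.35 = 482.65

S = 482.65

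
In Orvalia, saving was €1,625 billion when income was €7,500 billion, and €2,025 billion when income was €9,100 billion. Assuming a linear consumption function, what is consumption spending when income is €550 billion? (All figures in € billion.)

MPS = ΔS/ΔY = (2025 − 1625)/(9100 − 7500) = 400/1600 = 0.25
MPC = 1 − MPS = 0.75
Autonomous saving = 1625 − 0.25(7500) = -250, so a = 250
C = 250 + 0.75(550) = 250 + 412.5 = 662.5

C = 662.5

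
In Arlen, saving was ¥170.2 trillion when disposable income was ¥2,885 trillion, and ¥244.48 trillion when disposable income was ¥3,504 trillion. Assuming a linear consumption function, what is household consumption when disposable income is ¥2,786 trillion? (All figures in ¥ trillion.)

MPS = ΔS/ΔY = (244.48 − 170.2)/(3504 − 2885) = 74.28/619 = 0.12
MPC = 1 − MPS = 0.88
Autonomous saving = 170.2 − 0.12(2885) = -176, so a = 176
C = 176 + 0.88(2786) = 176 + 2451.68 = 2627.68

C = 2627.68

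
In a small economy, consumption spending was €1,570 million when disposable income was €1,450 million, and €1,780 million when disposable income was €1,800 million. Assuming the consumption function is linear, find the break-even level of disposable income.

Y = 1750

MPC = (1780 − 1570)/(1800 − 1450) = 210/350 = 0.6
a = 1570 − 0.6(1450) = 1570 − 870 = 700
Break-even: Y = a/(1−MPC) = 700/0.4 = 1750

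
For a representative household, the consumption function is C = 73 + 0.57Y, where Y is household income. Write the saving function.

S = -73 + 0.43Y

S = Y − C = Y − (73 + 0.57Y) = -73 + (1 − 0.57)Y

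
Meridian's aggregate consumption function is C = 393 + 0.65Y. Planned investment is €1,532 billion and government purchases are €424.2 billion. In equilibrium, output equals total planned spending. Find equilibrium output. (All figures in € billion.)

Y = 6712

Y = C + I + G = 393 + 0.65Y + 1532 + 424.2
Y − 0.65Y = 2349.2
0.35Y = 2349.2, so Y = 2349.2/0.35 = 6712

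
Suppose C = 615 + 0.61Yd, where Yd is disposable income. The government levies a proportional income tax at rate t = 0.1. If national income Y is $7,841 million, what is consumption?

C = 4919.709

Yd = (1 − 0.1)(7841) = 0.9(7841) = 7056.9
C = 615 + 0.61(7056.9) = 615 + 4304.709 = 4919.709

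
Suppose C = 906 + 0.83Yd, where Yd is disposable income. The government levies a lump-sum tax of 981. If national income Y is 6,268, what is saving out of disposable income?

S = -7.21

Yd = Y − T = 6268 − 981 = 5287
C = 906 + 0.83(5287) = 906 + 4388.21 = 5294.21
S = Yd − C = 5287 − 5294.21 = -7.21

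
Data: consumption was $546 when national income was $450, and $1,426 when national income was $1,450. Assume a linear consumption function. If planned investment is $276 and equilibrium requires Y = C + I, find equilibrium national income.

MPC = (1426 − 546)/(1450 − 450) = 880/1000 = 0.88
a = 546 − 0.88(450) = 150
Equilibrium: Y = 150 + 0.88Y + 276
0.12Y = 426, so Y = 426/0.12 = 3550

Y = 3550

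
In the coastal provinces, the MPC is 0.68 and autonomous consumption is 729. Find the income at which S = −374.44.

S = Y − C = -729 + 0.32Y
-729 + 0.32Y = -374.44, so 0.32Y = 354.56 and Y = 1108

Y = 1108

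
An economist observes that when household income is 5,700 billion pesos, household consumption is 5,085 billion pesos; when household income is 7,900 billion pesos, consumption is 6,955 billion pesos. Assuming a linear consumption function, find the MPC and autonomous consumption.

MPC = 0.85; a = 240

MPC = ΔC/ΔY = (6955 − 5085)/(7900 − 5700) = 1870/2200 = 0.85
a = C − MPC·Y = 5085 − 0.85(5700) = 5085 − 4845 = 240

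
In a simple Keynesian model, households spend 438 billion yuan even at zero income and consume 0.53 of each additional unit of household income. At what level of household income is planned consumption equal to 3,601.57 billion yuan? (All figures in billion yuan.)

Y = 5969

438 + 0.53Y = 3601.57
0.53Y = 3163.57, so Y = 3163.57/0.53 = 5969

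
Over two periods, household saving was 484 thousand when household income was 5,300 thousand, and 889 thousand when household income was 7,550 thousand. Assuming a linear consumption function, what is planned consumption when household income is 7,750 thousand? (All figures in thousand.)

MPS = ΔS/ΔY = (889 − 484)/(7550 − 5300) = 405/2250 = 0.18
MPC = 1 − MPS = 0.82
Autonomous saving = 484 − 0.18(5300) = -470, so a = 470
C = 470 + 0.82(7750) = 470 + 6355 = 6825

C = 6825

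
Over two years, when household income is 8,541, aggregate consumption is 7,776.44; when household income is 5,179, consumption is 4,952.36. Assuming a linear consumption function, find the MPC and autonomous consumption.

MPC = ΔC/ΔY = (7776.44 − 4952.36)/(8541 − 5179) = 2824.08/3362 = 0.84
a = C − MPC·Y = 4952.36 − 0.84(5179) = 4952.36 − 4350.36 = 602

MPC = 0.84; a = 602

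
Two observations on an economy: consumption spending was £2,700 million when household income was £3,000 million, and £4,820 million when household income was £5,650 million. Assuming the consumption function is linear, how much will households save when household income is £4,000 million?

S = 500

MPC = (4820 − 2700)/(5650 − 3000) = 2120/2650 = 0.8
a = 2700 − 0.8(3000) = 2700 − 2400 = 300
C = 300 + 0.8(4000) = 3500
S = 4000 − 3500 = 500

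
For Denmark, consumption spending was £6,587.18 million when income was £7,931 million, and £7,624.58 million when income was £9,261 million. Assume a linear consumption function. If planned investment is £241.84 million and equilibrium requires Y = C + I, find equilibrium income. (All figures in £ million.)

Y = 2922

MPC = (7624.58 − 6587.18)/(9261 − 7931) = 1037.4/1330 = 0.78
a = 6587.18 − 0.78(7931) = 401
Equilibrium: Y = 401 + 0.78Y + 241.84
0.22Y = 642.84, so Y = 642.84/0.22 = 2922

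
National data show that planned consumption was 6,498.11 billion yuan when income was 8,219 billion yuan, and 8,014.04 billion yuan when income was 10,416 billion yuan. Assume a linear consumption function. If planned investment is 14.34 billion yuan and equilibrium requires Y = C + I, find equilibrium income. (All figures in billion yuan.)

Y = 2714

MPC = (8014.04 − 6498.11)/(10416 − 8219) = 1515.93/2197 = 0.69
a = 6498.11 − 0.69(8219) = 827
Equilibrium: Y = 827 + 0.69Y + 14.34
0.31Y = 841.34, so Y = 841.34/0.31 = 2714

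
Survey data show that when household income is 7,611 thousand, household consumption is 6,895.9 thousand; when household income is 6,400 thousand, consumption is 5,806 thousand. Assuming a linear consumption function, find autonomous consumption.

MPC = ΔC/ΔY = (6895.9 − 5806)/(7611 − 6400) = 1089.9/1211 = 0.9
a = C − MPC·Y = 5806 − 0.9(6400) = 5806 − 5760 = 46

a = 46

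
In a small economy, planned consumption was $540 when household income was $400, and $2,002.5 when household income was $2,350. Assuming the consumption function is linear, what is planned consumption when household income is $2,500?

MPC = (2002.5 − 540)/(2350 − 400) = 1462.5/1950 = 0.75
a = 540 − 0.75(400) = 540 − 300 = 240
C = 240 + 0.75(2500) = 240 + 1875 = 2115

C = 2115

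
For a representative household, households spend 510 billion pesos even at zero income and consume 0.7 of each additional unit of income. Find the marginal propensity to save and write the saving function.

MPS = 0.3; S = -510 + 0.3Y

MPS = 1 − MPC = 1 − 0.7 = 0.3
S = Y − C = -510 + 0.3Y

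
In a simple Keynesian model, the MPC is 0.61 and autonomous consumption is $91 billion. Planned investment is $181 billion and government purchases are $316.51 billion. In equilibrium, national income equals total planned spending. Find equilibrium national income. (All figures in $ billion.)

Y = C + I + G = 91 + 0.61Y + 181 + 316.51
Y − 0.61Y = 588.51
0.39Y = 588.51, so Y = 588.51/0.39 = 1509

Y = 1509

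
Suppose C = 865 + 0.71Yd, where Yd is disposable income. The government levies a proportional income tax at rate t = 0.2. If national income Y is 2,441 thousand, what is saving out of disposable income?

S = -298.688

Yd = (1 − 0.2)(2441) = 0.8(2441) = 1952.8
C = 865 + 0.71(1952.8) = 865 + 1386.488 = 2251.488
S = Yd − C = 1952.8 − 2251.488 = -298.688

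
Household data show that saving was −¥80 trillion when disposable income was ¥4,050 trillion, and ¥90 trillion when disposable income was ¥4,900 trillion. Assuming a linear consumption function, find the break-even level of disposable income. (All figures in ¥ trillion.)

MPS = ΔS/ΔY = (90 − (-80))/(4900 − 4050) = 170/850 = 0.2
MPC = 1 − MPS = 0.8
From S(4050) = -80: −a + 0.2(4050) = -80, so a = 810 − (-80) = 890
Break-even (S = 0): Y = a/MPS = 890/0.2 = 4450

Y = 4450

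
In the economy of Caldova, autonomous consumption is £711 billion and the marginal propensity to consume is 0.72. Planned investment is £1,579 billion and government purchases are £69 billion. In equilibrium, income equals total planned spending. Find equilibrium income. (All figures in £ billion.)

Y = 8425

Y = C + I + G = 711 + 0.72Y + 1579 + 69
Y − 0.72Y = 2359
0.28Y = 2359, so Y = 2359/0.28 = 8425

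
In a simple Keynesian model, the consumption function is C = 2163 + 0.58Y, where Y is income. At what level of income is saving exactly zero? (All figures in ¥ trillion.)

At break-even, C = Y: 2163 + 0.58Y = Y
0.42Y = 2163, so Y = 2163/0.42 = 5150

Y = 5150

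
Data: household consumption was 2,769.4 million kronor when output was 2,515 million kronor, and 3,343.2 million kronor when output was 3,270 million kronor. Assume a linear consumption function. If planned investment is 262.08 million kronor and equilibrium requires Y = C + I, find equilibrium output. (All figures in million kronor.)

MPC = (3343.2 − 2769.4)/(3270 − 2515) = 573.8/755 = 0.76
a = 2769.4 − 0.76(2515) = 858
Equilibrium: Y = 858 + 0.76Y + 262.08
0.24Y = 1120.08, so Y = 1120.08/0.24 = 4667

Y = 4667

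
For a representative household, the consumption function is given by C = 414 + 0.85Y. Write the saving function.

S = Y − C = Y − (414 + 0.85Y) = -414 + (1 − 0.85)Y

S = -414 + 0.15Y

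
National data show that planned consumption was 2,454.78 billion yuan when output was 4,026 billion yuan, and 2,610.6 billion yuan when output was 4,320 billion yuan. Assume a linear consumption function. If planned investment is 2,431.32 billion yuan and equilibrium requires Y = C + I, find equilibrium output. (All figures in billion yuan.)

Y = 5856

MPC = (2610.6 − 2454.78)/(4320 − 4026) = 155.82/294 = 0.53
a = 2454.78 − 0.53(4026) = 321
Equilibrium: Y = 321 + 0.53Y + 2431.32
0.47Y = 2752.32, so Y = 2752.32/0.47 = 5856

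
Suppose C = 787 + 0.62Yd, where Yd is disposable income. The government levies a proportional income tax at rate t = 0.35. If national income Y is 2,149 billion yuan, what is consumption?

C = 1653.047

Yd = (1 − 0.35)(2149) = 0.65(2149) = 1396.85
C = 787 + 0.62(1396.85) = 787 + 866.047 = 1653.047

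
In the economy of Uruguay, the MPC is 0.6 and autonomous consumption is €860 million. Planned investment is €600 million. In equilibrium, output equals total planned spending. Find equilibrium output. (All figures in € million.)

Y = C + I = 860 + 0.6Y + 600
Y − 0.6Y = 1460
0.4Y = 1460, so Y = 1460/0.4 = 3650

Y = 3650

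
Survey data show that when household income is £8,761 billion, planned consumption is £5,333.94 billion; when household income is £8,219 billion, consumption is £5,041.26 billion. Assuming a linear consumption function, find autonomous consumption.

MPC = ΔC/ΔY = (5333.94 − 5041.26)/(8761 − 8219) = 292.68/542 = 0.54
a = C − MPC·Y = 5041.26 − 0.54(8219) = 5041.26 − 4438.26 = 603

a = 603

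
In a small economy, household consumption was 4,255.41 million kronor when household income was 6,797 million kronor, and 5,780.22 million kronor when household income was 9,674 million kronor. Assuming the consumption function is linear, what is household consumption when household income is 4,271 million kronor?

C = 2916.63

MPC = (5780.22 − 4255.41)/(9674 − 6797) = 1524.81/2877 = 0.53
a = 4255.41 − 0.53(6797) = 4255.41 − 3602.41 = 653
C = 653 + 0.53(4271) = 653 + 2263.63 = 2916.63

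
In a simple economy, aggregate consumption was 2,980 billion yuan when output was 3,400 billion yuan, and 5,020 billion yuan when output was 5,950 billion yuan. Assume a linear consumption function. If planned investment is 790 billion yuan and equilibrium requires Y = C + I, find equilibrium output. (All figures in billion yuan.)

MPC = (5020 − 2980)/(5950 − 3400) = 2040/2550 = 0.8
a = 2980 − 0.8(3400) = 260
Equilibrium: Y = 260 + 0.8Y + 790
0.2Y = 1050, so Y = 1050/0.2 = 5250

Y = 5250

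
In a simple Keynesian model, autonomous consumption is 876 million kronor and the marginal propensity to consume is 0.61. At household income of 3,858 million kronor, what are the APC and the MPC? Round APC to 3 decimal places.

APC = 0.837; MPC = 0.61

MPC = 0.61 (the slope of the consumption function)
C = 876 + 0.61(3858) = 3229.38, so APC = 3229.38/3858 = 0.837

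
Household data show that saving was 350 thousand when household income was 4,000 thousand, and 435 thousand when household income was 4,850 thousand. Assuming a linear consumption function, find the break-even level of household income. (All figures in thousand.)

Y = 500

MPS = ΔS/ΔY = (435 − 350)/(4850 − 4000) = 85/850 = 0.1
MPC = 1 − MPS = 0.9
From S(4000) = 350: −a + 0.1(4000) = 350, so a = 400 − 350 = 50
Break-even (S = 0): Y = a/MPS = 50/0.1 = 500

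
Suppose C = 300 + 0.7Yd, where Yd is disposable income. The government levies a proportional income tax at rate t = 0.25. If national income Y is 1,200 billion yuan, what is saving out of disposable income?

S = -30

Yd = (1 − 0.25)(1200) = 0.75(1200) = 900
C = 300 + 0.7(900) = 300 + 630 = 930
S = Yd − C = 900 − 930 = -30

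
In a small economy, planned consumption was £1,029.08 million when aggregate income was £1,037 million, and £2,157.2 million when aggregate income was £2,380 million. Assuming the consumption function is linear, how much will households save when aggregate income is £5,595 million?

S = 737.2

MPC = (2157.2 − 1029.08)/(2380 − 1037) = 1128.12/1343 = 0.84
a = 1029.08 − 0.84(1037) = 1029.08 − 871.08 = 158
C = 158 + 0.84(5595) = 4857.8
S = 5595 − 4857.8 = 737.2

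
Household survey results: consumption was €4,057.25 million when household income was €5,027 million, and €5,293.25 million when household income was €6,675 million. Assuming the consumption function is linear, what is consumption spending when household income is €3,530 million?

C = 2934.5

MPC = (5293.25 − 4057.25)/(6675 − 5027) = 1236/1648 = 0.75
a = 4057.25 − 0.75(5027) = 4057.25 − 3770.25 = 287
C = 287 + 0.75(3530) = 287 + 2647.5 = 2934.5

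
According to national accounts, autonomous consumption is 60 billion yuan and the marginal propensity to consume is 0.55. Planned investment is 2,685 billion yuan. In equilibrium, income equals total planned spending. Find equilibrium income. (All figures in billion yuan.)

Y = C + I = 60 + 0.55Y + 2685
Y − 0.55Y = 2745
0.45Y = 2745, so Y = 2745/0.45 = 6100

Y = 6100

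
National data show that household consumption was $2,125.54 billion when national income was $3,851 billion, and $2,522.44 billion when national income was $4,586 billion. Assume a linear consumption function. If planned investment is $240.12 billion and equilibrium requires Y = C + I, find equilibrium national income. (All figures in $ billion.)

Y = 622

MPC = (2522.44 − 2125.54)/(4586 − 3851) = 396.9/735 = 0.54
a = 2125.54 − 0.54(3851) = 46
Equilibrium: Y = 46 + 0.54Y + 240.12
0.46Y = 286.12, so Y = 286.12/0.46 = 622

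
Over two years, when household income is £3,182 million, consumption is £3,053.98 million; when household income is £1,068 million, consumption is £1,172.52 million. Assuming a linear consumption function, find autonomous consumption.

a = 222

MPC = ΔC/ΔY = (3053.98 − 1172.52)/(3182 − 1068) = 1881.46/2114 = 0.89
a = C − MPC·Y = 1172.52 − 0.89(1068) = 1172.52 − 950.52 = 222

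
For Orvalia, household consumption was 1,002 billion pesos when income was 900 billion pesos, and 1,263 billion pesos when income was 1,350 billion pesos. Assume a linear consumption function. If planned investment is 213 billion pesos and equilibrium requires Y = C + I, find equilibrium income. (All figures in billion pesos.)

MPC = (1263 − 1002)/(1350 − 900) = 261/450 = 0.58
a = 1002 − 0.58(900) = 480
Equilibrium: Y = 480 + 0.58Y + 213
0.42Y = 693, so Y = 693/0.42 = 1650

Y = 1650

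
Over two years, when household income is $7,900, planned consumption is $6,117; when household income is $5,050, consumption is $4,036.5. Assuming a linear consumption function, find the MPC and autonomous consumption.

MPC = 0.73; a = 350

MPC = ΔC/ΔY = (6117 − 4036.5)/(7900 − 5050) = 2080.5/2850 = 0.73
a = C − MPC·Y = 4036.5 − 0.73(5050) = 4036.5 − 3686.5 = 350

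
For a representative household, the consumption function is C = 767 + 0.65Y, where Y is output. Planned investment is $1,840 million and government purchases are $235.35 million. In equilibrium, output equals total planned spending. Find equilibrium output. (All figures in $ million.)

Y = C + I + G = 767 + 0.65Y + 1840 + 235.35
Y − 0.65Y = 2842.35
0.35Y = 2842.35, so Y = 2842.35/0.35 = 8121

Y = 8121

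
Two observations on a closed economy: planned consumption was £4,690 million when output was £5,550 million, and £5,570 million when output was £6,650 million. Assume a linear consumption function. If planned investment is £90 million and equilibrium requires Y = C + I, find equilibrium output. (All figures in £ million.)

MPC = (5570 − 4690)/(6650 − 5550) = 880/1100 = 0.8
a = 4690 − 0.8(5550) = 250
Equilibrium: Y = 250 + 0.8Y + 90
0.2Y = 340, so Y = 340/0.2 = 1700

Y = 1700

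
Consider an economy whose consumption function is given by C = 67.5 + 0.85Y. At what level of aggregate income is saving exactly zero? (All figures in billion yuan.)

At break-even, C = Y: 67.5 + 0.85Y = Y
0.15Y = 67.5, so Y = 67.5/0.15 = 450

Y = 450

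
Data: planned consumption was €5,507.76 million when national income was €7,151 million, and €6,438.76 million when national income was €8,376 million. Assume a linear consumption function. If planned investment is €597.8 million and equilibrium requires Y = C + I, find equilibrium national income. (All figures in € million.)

MPC = (6438.76 − 5507.76)/(8376 − 7151) = 931/1225 = 0.76
a = 5507.76 − 0.76(7151) = 73
Equilibrium: Y = 73 + 0.76Y + 597.8
0.24Y = 670.8, so Y = 670.8/0.24 = 2795

Y = 2795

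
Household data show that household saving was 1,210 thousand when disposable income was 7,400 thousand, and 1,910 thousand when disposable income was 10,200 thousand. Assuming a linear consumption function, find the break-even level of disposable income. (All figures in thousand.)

Y = 2560

MPS = ΔS/ΔY = (1910 − 1210)/(10200 − 7400) = 700/2800 = 0.25
MPC = 1 − MPS = 0.75
From S(7400) = 1210: −a + 0.25(7400) = 1210, so a = 1850 − 1210 = 640
Break-even (S = 0): Y = a/MPS = 640/0.25 = 2560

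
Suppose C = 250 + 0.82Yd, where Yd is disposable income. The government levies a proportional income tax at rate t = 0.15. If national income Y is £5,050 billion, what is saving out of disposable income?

S = 522.65

Yd = (1 − 0.15)(5050) = 0.85(5050) = 4292.5
C = 250 + 0.82(4292.5) = 250 + 3519.85 = 3769.85
S = Yd − C = 4292.5 − 3769.85 = 522.65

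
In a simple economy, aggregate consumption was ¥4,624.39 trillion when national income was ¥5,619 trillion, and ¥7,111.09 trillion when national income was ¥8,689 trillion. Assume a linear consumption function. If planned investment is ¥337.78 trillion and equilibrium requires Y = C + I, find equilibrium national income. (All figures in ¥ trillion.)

Y = 2162

MPC = (7111.09 − 4624.39)/(8689 − 5619) = 2486.7/3070 = 0.81
a = 4624.39 − 0.81(5619) = 73
Equilibrium: Y = 73 + 0.81Y + 337.78
0.19Y = 410.78, so Y = 410.78/0.19 = 2162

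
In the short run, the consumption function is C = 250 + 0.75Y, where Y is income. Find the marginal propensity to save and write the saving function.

MPS = 1 − MPC = 1 − 0.75 = 0.25
S = Y − C = -250 + 0.25Y

MPS = 0.25; S = -250 + 0.25Y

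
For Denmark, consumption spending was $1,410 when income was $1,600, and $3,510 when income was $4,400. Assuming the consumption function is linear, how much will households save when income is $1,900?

MPC = (3510 − 1410)/(4400 − 1600) = 2100/2800 = 0.75
a = 1410 − 0.75(1600) = 1410 − 1200 = 210
C = 210 + 0.75(1900) = 1635
S = 1900 − 1635 = 265

S = 265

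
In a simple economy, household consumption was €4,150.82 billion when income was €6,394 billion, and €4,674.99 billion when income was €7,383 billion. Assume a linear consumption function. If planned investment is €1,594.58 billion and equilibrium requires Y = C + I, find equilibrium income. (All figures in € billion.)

MPC = (4674.99 − 4150.82)/(7383 − 6394) = 524.17/989 = 0.53
a = 4150.82 − 0.53(6394) = 762
Equilibrium: Y = 762 + 0.53Y + 1594.58
0.47Y = 2356.58, so Y = 2356.58/0.47 = 5014

Y = 5014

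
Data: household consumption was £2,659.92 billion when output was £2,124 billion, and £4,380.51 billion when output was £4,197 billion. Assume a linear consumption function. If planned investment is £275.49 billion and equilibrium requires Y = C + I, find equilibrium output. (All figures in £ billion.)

MPC = (4380.51 − 2659.92)/(4197 − 2124) = 1720.59/2073 = 0.83
a = 2659.92 − 0.83(2124) = 897
Equilibrium: Y = 897 + 0.83Y + 275.49
0.17Y = 1172.49, so Y = 1172.49/0.17 = 6897

Y = 6897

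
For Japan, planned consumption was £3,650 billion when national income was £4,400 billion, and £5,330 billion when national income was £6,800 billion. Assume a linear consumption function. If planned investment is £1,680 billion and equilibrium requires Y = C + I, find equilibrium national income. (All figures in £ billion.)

MPC = (5330 − 3650)/(6800 − 4400) = 1680/2400 = 0.7
a = 3650 − 0.7(4400) = 570
Equilibrium: Y = 570 + 0.7Y + 1680
0.3Y = 2250, so Y = 2250/0.3 = 7500

Y = 7500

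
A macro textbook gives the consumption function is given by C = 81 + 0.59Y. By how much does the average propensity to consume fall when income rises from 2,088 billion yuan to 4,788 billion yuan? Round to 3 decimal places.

ΔAPC = 0.022

At Y = 2088: C = 81 + 0.59(2088) = 1312.92, APC = 1312.92/2088 = 0.6288
At Y = 4788: C = 2905.92, APC = 2905.92/4788 = 0.6069
Fall in APC = 0.6288 − 0.6069 = 0.0219 ≈ 0.022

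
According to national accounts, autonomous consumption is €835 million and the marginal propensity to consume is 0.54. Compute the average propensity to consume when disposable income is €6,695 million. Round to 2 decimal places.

C = 835 + 0.54(6695) = 4450.3
APC = C/Y = 4450.3/6695 = 0.66

APC = 0.66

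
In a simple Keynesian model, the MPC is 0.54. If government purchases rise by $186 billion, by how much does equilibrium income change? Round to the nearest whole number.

The multiplier is 1/(1 − MPC) = 1/0.46.
ΔY = 186/0.46 = 404.35 ≈ 404

ΔY ≈ 404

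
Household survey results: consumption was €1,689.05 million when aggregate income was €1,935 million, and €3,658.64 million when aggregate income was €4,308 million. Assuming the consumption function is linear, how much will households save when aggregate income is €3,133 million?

MPC = (3658.64 − 1689.05)/(4308 − 1935) = 1969.59/2373 = 0.83
a = 1689.05 − 0.83(1935) = 1689.05 − 1606.05 = 83
C = 83 + 0.83(3133) = 2683.39
S = 3133 − 2683.39 = 449.61

S = 449.61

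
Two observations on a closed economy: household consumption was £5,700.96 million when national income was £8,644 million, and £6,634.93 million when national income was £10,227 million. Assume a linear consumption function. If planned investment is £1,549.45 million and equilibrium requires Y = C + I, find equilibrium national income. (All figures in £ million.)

MPC = (6634.93 − 5700.96)/(10227 − 8644) = 933.97/1583 = 0.59
a = 5700.96 − 0.59(8644) = 601
Equilibrium: Y = 601 + 0.59Y + 1549.45
0.41Y = 2150.45, so Y = 2150.45/0.41 = 5245

Y = 5245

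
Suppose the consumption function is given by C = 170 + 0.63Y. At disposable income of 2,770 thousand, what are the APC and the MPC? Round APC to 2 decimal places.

APC = 0.69; MPC = 0.63

MPC = 0.63 (the slope of the consumption function)
C = 170 + 0.63(2770) = 1915.1, so APC = 1915.1/2770 = 0.69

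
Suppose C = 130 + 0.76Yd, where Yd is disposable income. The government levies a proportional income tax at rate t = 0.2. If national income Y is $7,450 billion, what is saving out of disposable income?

Yd = (1 − 0.2)(7450) = 0.8(7450) = 5960
C = 130 + 0.76(5960) = 130 + 4529.6 = 4659.6
S = Yd − C = 5960 − 4659.6 = 1300.4

S = 1300.4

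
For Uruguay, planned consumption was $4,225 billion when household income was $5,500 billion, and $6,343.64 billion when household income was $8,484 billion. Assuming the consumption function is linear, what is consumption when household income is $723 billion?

MPC = (6343.64 − 4225)/(8484 − 5500) = 2118.64/2984 = 0.71
a = 4225 − 0.71(5500) = 4225 − 3905 = 320
C = 320 + 0.71(723) = 320 + 513.33 = 833.33

C = 833.33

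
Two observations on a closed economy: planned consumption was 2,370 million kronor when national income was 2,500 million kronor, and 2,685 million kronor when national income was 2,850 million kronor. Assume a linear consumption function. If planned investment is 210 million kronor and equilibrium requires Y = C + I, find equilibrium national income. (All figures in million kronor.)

Y = 3300

MPC = (2685 − 2370)/(2850 − 2500) = 315/350 = 0.9
a = 2370 − 0.9(2500) = 120
Equilibrium: Y = 120 + 0.9Y + 210
0.1Y = 330, so Y = 330/0.1 = 3300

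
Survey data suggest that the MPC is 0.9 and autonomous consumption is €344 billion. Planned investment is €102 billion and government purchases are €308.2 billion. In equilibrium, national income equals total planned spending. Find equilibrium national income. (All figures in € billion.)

Y = C + I + G = 344 + 0.9Y + 102 + 308.2
Y − 0.9Y = 754.2
0.1Y = 754.2, so Y = 754.2/0.1 = 7542

Y = 7542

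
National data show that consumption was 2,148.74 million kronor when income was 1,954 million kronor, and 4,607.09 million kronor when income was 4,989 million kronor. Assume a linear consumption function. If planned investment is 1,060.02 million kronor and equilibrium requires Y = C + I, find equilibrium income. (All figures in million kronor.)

Y = 8558

MPC = (4607.09 − 2148.74)/(4989 − 1954) = 2458.35/3035 = 0.81
a = 2148.74 − 0.81(1954) = 566
Equilibrium: Y = 566 + 0.81Y + 1060.02
0.19Y = 1626.02, so Y = 1626.02/0.19 = 8558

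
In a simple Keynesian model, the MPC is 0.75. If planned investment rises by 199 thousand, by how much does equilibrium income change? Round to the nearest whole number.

The multiplier is 1/(1 − MPC) = 1/0.25.
ΔY = 199/0.25 = 796.00 ≈ 796

ΔY ≈ 796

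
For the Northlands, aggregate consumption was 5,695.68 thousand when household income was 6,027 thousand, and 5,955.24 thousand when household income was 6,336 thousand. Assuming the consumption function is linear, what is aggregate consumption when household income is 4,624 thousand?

C = 4517.16

MPC = (5955.24 − 5695.68)/(6336 − 6027) = 259.56/309 = 0.84
a = 5695.68 − 0.84(6027) = 5695.68 − 5062.68 = 633
C = 633 + 0.84(4624) = 633 + 3884.16 = 4517.16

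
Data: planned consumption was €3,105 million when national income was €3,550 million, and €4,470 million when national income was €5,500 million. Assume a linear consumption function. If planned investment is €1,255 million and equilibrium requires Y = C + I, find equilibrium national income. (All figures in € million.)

MPC = (4470 − 3105)/(5500 − 3550) = 1365/1950 = 0.7
a = 3105 − 0.7(3550) = 620
Equilibrium: Y = 620 + 0.7Y + 1255
0.3Y = 1875, so Y = 1875/0.3 = 6250

Y = 6250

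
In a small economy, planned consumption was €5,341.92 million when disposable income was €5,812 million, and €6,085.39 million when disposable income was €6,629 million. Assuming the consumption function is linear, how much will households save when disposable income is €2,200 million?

S = 145

MPC = (6085.39 − 5341.92)/(6629 − 5812) = 743.47/817 = 0.91
a = 5341.92 − 0.91(5812) = 5341.92 − 5288.92 = 53
C = 53 + 0.91(2200) = 2055
S = 2200 − 2055 = 145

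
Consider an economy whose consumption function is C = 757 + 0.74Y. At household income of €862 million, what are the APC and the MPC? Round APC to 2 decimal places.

MPC = 0.74 (the slope of the consumption function)
C = 757 + 0.74(862) = 1394.88, so APC = 1394.88/862 = 1.62

APC = 1.62; MPC = 0.74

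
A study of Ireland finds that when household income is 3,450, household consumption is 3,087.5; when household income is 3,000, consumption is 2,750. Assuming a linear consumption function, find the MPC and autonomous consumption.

MPC = ΔC/ΔY = (3087.5 − 2750)/(3450 − 3000) = 337.5/450 = 0.75
a = C − MPC·Y = 2750 − 0.75(3000) = 2750 − 2250 = 500

MPC = 0.75; a = 500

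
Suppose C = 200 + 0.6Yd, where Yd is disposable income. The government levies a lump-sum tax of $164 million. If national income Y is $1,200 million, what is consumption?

C = 821.6

Yd = Y − T = 1200 − 164 = 1036
C = 200 + 0.6(1036) = 200 + 621.6 = 821.6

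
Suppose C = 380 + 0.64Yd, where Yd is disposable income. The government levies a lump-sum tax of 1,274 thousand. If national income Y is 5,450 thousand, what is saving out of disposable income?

S = 1123.36

Yd = Y − T = 5450 − 1274 = 4176
C = 380 + 0.64(4176) = 380 + 2672.64 = 3052.64
S = Yd − C = 4176 − 3052.64 = 1123.36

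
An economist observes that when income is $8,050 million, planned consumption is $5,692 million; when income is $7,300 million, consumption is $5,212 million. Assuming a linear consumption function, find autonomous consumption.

MPC = ΔC/ΔY = (5692 − 5212)/(8050 − 7300) = 480/750 = 0.64
a = C − MPC·Y = 5212 − 0.64(7300) = 5212 − 4672 = 540

a = 540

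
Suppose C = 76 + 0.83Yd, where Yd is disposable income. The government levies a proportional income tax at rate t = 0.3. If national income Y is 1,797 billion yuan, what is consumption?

C = 1120.057

Yd = (1 − 0.3)(1797) = 0.7(1797) = 1257.9
C = 76 + 0.83(1257.9) = 76 + 1044.057 = 1120.057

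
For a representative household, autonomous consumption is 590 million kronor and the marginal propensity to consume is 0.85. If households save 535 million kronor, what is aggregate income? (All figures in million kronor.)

S = Y − C = -590 + 0.15Y
-590 + 0.15Y = 535, so 0.15Y = 1125 and Y = 7500

Y = 7500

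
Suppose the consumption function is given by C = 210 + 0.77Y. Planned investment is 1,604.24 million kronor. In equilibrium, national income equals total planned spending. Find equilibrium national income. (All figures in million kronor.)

Y = 7888

Y = C + I = 210 + 0.77Y + 1604.24
Y − 0.77Y = 1814.24
0.23Y = 1814.24, so Y = 1814.24/0.23 = 7888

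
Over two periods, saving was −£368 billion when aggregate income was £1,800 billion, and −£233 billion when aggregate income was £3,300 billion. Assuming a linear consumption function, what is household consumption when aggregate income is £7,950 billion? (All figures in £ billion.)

MPS = ΔS/ΔY = (-233 − (-368))/(3300 − 1800) = 135/1500 = 0.09
MPC = 1 − MPS = 0.91
Autonomous saving = -368 − 0.09(1800) = -530, so a = 530
C = 530 + 0.91(7950) = 530 + 7234.5 = 7764.5

C = 7764.5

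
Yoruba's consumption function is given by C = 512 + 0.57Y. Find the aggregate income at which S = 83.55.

S = Y − C = -512 + 0.43Y
-512 + 0.43Y = 83.55, so 0.43Y = 595.55 and Y = 1385

Y = 1385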